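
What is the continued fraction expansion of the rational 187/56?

[3; 2, 1, 18]

Run the Euclidean algorithm on 187 and 56; the successive quotients are the partial quotients a_0, a_1, ... (each step inverts the fractional part left over by the previous one):
  187 = 3*56 + 19, so a_0 = 3.
  56 = 2*19 + 18, so a_1 = 2.
  19 = 1*18 + 1, so a_2 = 1.
  18 = 18*1 + 0, so a_3 = 18.
The remainder reaches 0 after 4 divisions, so the expansion has 4 partial quotients, read off in order.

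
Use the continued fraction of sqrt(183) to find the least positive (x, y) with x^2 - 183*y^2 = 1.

(x, y) = (487, 36)

First expand sqrt(183) as a continued fraction. With x_i = (sqrt(183) + m_i)/d_i and (m_0, d_0) = (0, 1): a_0 = floor(sqrt(183)) = 13, since 13^2 = 169 <= 183 < 196 = 14^2.
Iterate m_{i+1} = d_i*a_i - m_i, d_{i+1} = (183 - m_{i+1}^2)/d_i, a_{i+1} = floor((a_0 + m_{i+1})/d_{i+1}):
  m_1 = 1*13 - 0 = 13, d_1 = (183 - 13^2)/1 = 14/1 = 14, a_1 = floor((13 + 13)/14) = 1.
  m_2 = 14*1 - 13 = 1, d_2 = (183 - 1^2)/14 = 182/14 = 13, a_2 = floor((13 + 1)/13) = 1.
  m_3 = 13*1 - 1 = 12, d_3 = (183 - 12^2)/13 = 39/13 = 3, a_3 = floor((13 + 12)/3) = 8.
  m_4 = 3*8 - 12 = 12, d_4 = (183 - 12^2)/3 = 39/3 = 13, a_4 = floor((13 + 12)/13) = 1.
  m_5 = 13*1 - 12 = 1, d_5 = (183 - 1^2)/13 = 182/13 = 14, a_5 = floor((13 + 1)/14) = 1.
  m_6 = 14*1 - 1 = 13, d_6 = (183 - 13^2)/14 = 14/14 = 1, a_6 = floor((13 + 13)/1) = 26.
  m_7 = 1*26 - 13 = 13, d_7 = (183 - 13^2)/1 = 14/1 = 14: (m_7, d_7) = (m_1, d_1) = (13, 14), so from here the quotients repeat a_1, ..., a_6; the period length is 6.
So sqrt(183) = [13; (1, 1, 8, 1, 1, 26)] with period length k = 6.
k is even, so the fundamental solution of x^2 - 183y^2 = 1 is (p_{k-1}, q_{k-1}) = (p_5, q_5); compute convergents through index 5.
Convergents (p_i = a_i*p_{i-1} + p_{i-2}, q_i = a_i*q_{i-1} + q_{i-2} with p_{-2}=0, p_{-1}=1, q_{-2}=1, q_{-1}=0):
  i=0: a_0=13, p_0 = 13*1 + 0 = 13, q_0 = 13*0 + 1 = 1.
  i=1: a_1=1, p_1 = 1*13 + 1 = 14, q_1 = 1*1 + 0 = 1.
  i=2: a_2=1, p_2 = 1*14 + 13 = 27, q_2 = 1*1 + 1 = 2.
  i=3: a_3=8, p_3 = 8*27 + 14 = 230, q_3 = 8*2 + 1 = 17.
  i=4: a_4=1, p_4 = 1*230 + 27 = 257, q_4 = 1*17 + 2 = 19.
  i=5: a_5=1, p_5 = 1*257 + 230 = 487, q_5 = 1*19 + 17 = 36.
Check: 487^2 - 183*36^2 = 237169 - 237168 = 1, so (x, y) = (487, 36) solves the equation, and by the theorem it is the least positive solution.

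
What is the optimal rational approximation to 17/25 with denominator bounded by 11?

Expand x = 17/25 as a continued fraction with the Euclidean algorithm:
  17 = 0*25 + 17, so a_0 = 0.
  25 = 1*17 + 8, so a_1 = 1.
  17 = 2*8 + 1, so a_2 = 2.
  8 = 8*1 + 0, so a_3 = 8.
so x = [0; 1, 2, 8].
Convergents (p_i = a_i*p_{i-1} + p_{i-2}, q_i = a_i*q_{i-1} + q_{i-2} with p_{-2}=0, p_{-1}=1, q_{-2}=1, q_{-1}=0), until the denominator exceeds 11:
  i=0: a_0=0, p_0 = 0*1 + 0 = 0, q_0 = 0*0 + 1 = 1.
  i=1: a_1=1, p_1 = 1*0 + 1 = 1, q_1 = 1*1 + 0 = 1.
  i=2: a_2=2, p_2 = 2*1 + 0 = 2, q_2 = 2*1 + 1 = 3.
  i=3: a_3=8, p_3 = 8*2 + 1 = 17, q_3 = 8*3 + 1 = 25.
q_3 = 25 > 11, so the last convergent with denominator <= 11 is p_2/q_2 = 2/3.
The closest fraction with denominator <= 11 is either p_2/q_2 or the intermediate fraction (k*p_2 + p_1)/(k*q_2 + q_1) with the largest k >= 1 whose denominator stays <= 11; these approach x as k grows, and every other convergent or intermediate fraction in range is farther away.
Largest k: floor((11 - q_1)/q_2) = floor((11 - 1)/3) = 3.
That gives (3*2 + 1)/(3*3 + 1) = 7/10.
Compare the errors: |x - 2/3| = |17*3 - 2*25|/(25*3) = 1/75, and |x - 7/10| = |17*10 - 7*25|/(25*10) = 5/250.
Cross-multiplying, 1*250 = 250 < 375 = 5*75, so 1/75 is smaller: the convergent 2/3 is closer to x than 7/10.

2/3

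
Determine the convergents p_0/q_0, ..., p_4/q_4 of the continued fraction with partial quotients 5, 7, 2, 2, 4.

Using the convergent recurrence p_i = a_i*p_{i-1} + p_{i-2}, q_i = a_i*q_{i-1} + q_{i-2} with p_{-2}=0, p_{-1}=1, q_{-2}=1, q_{-1}=0:
  i=0: a_0=5, p_0 = 5*1 + 0 = 5, q_0 = 5*0 + 1 = 1.
  i=1: a_1=7, p_1 = 7*5 + 1 = 36, q_1 = 7*1 + 0 = 7.
  i=2: a_2=2, p_2 = 2*36 + 5 = 77, q_2 = 2*7 + 1 = 15.
  i=3: a_3=2, p_3 = 2*77 + 36 = 190, q_3 = 2*15 + 7 = 37.
  i=4: a_4=4, p_4 = 4*190 + 77 = 837, q_4 = 4*37 + 15 = 163.

5/1, 36/7, 77/15, 190/37, 837/163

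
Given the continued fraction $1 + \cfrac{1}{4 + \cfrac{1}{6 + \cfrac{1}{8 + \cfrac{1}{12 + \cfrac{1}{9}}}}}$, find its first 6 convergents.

1/1, 5/4, 31/25, 253/204, 3067/2473, 27856/22461

Using the convergent recurrence p_i = a_i*p_{i-1} + p_{i-2}, q_i = a_i*q_{i-1} + q_{i-2} with p_{-2}=0, p_{-1}=1, q_{-2}=1, q_{-1}=0:
  i=0: a_0=1, p_0 = 1*1 + 0 = 1, q_0 = 1*0 + 1 = 1.
  i=1: a_1=4, p_1 = 4*1 + 1 = 5, q_1 = 4*1 + 0 = 4.
  i=2: a_2=6, p_2 = 6*5 + 1 = 31, q_2 = 6*4 + 1 = 25.
  i=3: a_3=8, p_3 = 8*31 + 5 = 253, q_3 = 8*25 + 4 = 204.
  i=4: a_4=12, p_4 = 12*253 + 31 = 3067, q_4 = 12*204 + 25 = 2473.
  i=5: a_5=9, p_5 = 9*3067 + 253 = 27856, q_5 = 9*2473 + 204 = 22461.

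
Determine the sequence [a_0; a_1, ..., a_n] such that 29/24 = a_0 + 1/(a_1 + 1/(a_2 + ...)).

Run the Euclidean algorithm on 29 and 24; the successive quotients are the partial quotients a_0, a_1, ... (each step inverts the fractional part left over by the previous one):
  29 = 1*24 + 5, so a_0 = 1.
  24 = 4*5 + 4, so a_1 = 4.
  5 = 1*4 + 1, so a_2 = 1.
  4 = 4*1 + 0, so a_3 = 4.
The remainder reaches 0 after 4 divisions, so the expansion has 4 partial quotients, read off in order.

[1; 4, 1, 4]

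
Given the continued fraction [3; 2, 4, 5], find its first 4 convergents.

Using the convergent recurrence p_i = a_i*p_{i-1} + p_{i-2}, q_i = a_i*q_{i-1} + q_{i-2} with p_{-2}=0, p_{-1}=1, q_{-2}=1, q_{-1}=0:
  i=0: a_0=3, p_0 = 3*1 + 0 = 3, q_0 = 3*0 + 1 = 1.
  i=1: a_1=2, p_1 = 2*3 + 1 = 7, q_1 = 2*1 + 0 = 2.
  i=2: a_2=4, p_2 = 4*7 + 3 = 31, q_2 = 4*2 + 1 = 9.
  i=3: a_3=5, p_3 = 5*31 + 7 = 162, q_3 = 5*9 + 2 = 47.

3/1, 7/2, 31/9, 162/47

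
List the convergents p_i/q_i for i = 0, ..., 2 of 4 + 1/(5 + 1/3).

4/1, 21/5, 67/16

Using the convergent recurrence p_i = a_i*p_{i-1} + p_{i-2}, q_i = a_i*q_{i-1} + q_{i-2} with p_{-2}=0, p_{-1}=1, q_{-2}=1, q_{-1}=0:
  i=0: a_0=4, p_0 = 4*1 + 0 = 4, q_0 = 4*0 + 1 = 1.
  i=1: a_1=5, p_1 = 5*4 + 1 = 21, q_1 = 5*1 + 0 = 5.
  i=2: a_2=3, p_2 = 3*21 + 4 = 67, q_2 = 3*5 + 1 = 16.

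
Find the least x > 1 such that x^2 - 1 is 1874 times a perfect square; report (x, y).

(x, y) = (21455425, 495624)

First expand sqrt(1874) as a continued fraction. With x_i = (sqrt(1874) + m_i)/d_i and (m_0, d_0) = (0, 1): a_0 = floor(sqrt(1874)) = 43, since 43^2 = 1849 <= 1874 < 1936 = 44^2.
Iterate m_{i+1} = d_i*a_i - m_i, d_{i+1} = (1874 - m_{i+1}^2)/d_i, a_{i+1} = floor((a_0 + m_{i+1})/d_{i+1}):
  m_1 = 1*43 - 0 = 43, d_1 = (1874 - 43^2)/1 = 25/1 = 25, a_1 = floor((43 + 43)/25) = 3.
  m_2 = 25*3 - 43 = 32, d_2 = (1874 - 32^2)/25 = 850/25 = 34, a_2 = floor((43 + 32)/34) = 2.
  m_3 = 34*2 - 32 = 36, d_3 = (1874 - 36^2)/34 = 578/34 = 17, a_3 = floor((43 + 36)/17) = 4.
  m_4 = 17*4 - 36 = 32, d_4 = (1874 - 32^2)/17 = 850/17 = 50, a_4 = floor((43 + 32)/50) = 1.
  m_5 = 50*1 - 32 = 18, d_5 = (1874 - 18^2)/50 = 1550/50 = 31, a_5 = floor((43 + 18)/31) = 1.
  m_6 = 31*1 - 18 = 13, d_6 = (1874 - 13^2)/31 = 1705/31 = 55, a_6 = floor((43 + 13)/55) = 1.
  m_7 = 55*1 - 13 = 42, d_7 = (1874 - 42^2)/55 = 110/55 = 2, a_7 = floor((43 + 42)/2) = 42.
  m_8 = 2*42 - 42 = 42, d_8 = (1874 - 42^2)/2 = 110/2 = 55, a_8 = floor((43 + 42)/55) = 1.
  m_9 = 55*1 - 42 = 13, d_9 = (1874 - 13^2)/55 = 1705/55 = 31, a_9 = floor((43 + 13)/31) = 1.
  m_10 = 31*1 - 13 = 18, d_10 = (1874 - 18^2)/31 = 1550/31 = 50, a_10 = floor((43 + 18)/50) = 1.
  m_11 = 50*1 - 18 = 32, d_11 = (1874 - 32^2)/50 = 850/50 = 17, a_11 = floor((43 + 32)/17) = 4.
  m_12 = 17*4 - 32 = 36, d_12 = (1874 - 36^2)/17 = 578/17 = 34, a_12 = floor((43 + 36)/34) = 2.
  m_13 = 34*2 - 36 = 32, d_13 = (1874 - 32^2)/34 = 850/34 = 25, a_13 = floor((43 + 32)/25) = 3.
  m_14 = 25*3 - 32 = 43, d_14 = (1874 - 43^2)/25 = 25/25 = 1, a_14 = floor((43 + 43)/1) = 86.
  m_15 = 1*86 - 43 = 43, d_15 = (1874 - 43^2)/1 = 25/1 = 25: (m_15, d_15) = (m_1, d_1) = (43, 25), so from here the quotients repeat a_1, ..., a_14; the period length is 14.
So sqrt(1874) = [43; (3, 2, 4, 1, 1, 1, 42, 1, 1, 1, 4, 2, 3, 86)] with period length k = 14.
k is even, so the fundamental solution of x^2 - 1874y^2 = 1 is (p_{k-1}, q_{k-1}) = (p_13, q_13); compute convergents through index 13.
Convergents (p_i = a_i*p_{i-1} + p_{i-2}, q_i = a_i*q_{i-1} + q_{i-2} with p_{-2}=0, p_{-1}=1, q_{-2}=1, q_{-1}=0):
  i=0: a_0=43, p_0 = 43*1 + 0 = 43, q_0 = 43*0 + 1 = 1.
  i=1: a_1=3, p_1 = 3*43 + 1 = 130, q_1 = 3*1 + 0 = 3.
  i=2: a_2=2, p_2 = 2*130 + 43 = 303, q_2 = 2*3 + 1 = 7.
  i=3: a_3=4, p_3 = 4*303 + 130 = 1342, q_3 = 4*7 + 3 = 31.
  i=4: a_4=1, p_4 = 1*1342 + 303 = 1645, q_4 = 1*31 + 7 = 38.
  i=5: a_5=1, p_5 = 1*1645 + 1342 = 2987, q_5 = 1*38 + 31 = 69.
  i=6: a_6=1, p_6 = 1*2987 + 1645 = 4632, q_6 = 1*69 + 38 = 107.
  i=7: a_7=42, p_7 = 42*4632 + 2987 = 197531, q_7 = 42*107 + 69 = 4563.
  i=8: a_8=1, p_8 = 1*197531 + 4632 = 202163, q_8 = 1*4563 + 107 = 4670.
  i=9: a_9=1, p_9 = 1*202163 + 197531 = 399694, q_9 = 1*4670 + 4563 = 9233.
  i=10: a_10=1, p_10 = 1*399694 + 202163 = 601857, q_10 = 1*9233 + 4670 = 13903.
  i=11: a_11=4, p_11 = 4*601857 + 399694 = 2807122, q_11 = 4*13903 + 9233 = 64845.
  i=12: a_12=2, p_12 = 2*2807122 + 601857 = 6216101, q_12 = 2*64845 + 13903 = 143593.
  i=13: a_13=3, p_13 = 3*6216101 + 2807122 = 21455425, q_13 = 3*143593 + 64845 = 495624.
Check: 21455425^2 - 1874*495624^2 = 460335261930625 - 460335261930624 = 1, so (x, y) = (21455425, 495624) solves the equation, and by the theorem it is the least positive solution.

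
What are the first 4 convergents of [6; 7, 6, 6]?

6/1, 43/7, 264/43, 1627/265

Using the convergent recurrence p_i = a_i*p_{i-1} + p_{i-2}, q_i = a_i*q_{i-1} + q_{i-2} with p_{-2}=0, p_{-1}=1, q_{-2}=1, q_{-1}=0:
  i=0: a_0=6, p_0 = 6*1 + 0 = 6, q_0 = 6*0 + 1 = 1.
  i=1: a_1=7, p_1 = 7*6 + 1 = 43, q_1 = 7*1 + 0 = 7.
  i=2: a_2=6, p_2 = 6*43 + 6 = 264, q_2 = 6*7 + 1 = 43.
  i=3: a_3=6, p_3 = 6*264 + 43 = 1627, q_3 = 6*43 + 7 = 265.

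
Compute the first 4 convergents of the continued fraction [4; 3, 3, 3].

Using the convergent recurrence p_i = a_i*p_{i-1} + p_{i-2}, q_i = a_i*q_{i-1} + q_{i-2} with p_{-2}=0, p_{-1}=1, q_{-2}=1, q_{-1}=0:
  i=0: a_0=4, p_0 = 4*1 + 0 = 4, q_0 = 4*0 + 1 = 1.
  i=1: a_1=3, p_1 = 3*4 + 1 = 13, q_1 = 3*1 + 0 = 3.
  i=2: a_2=3, p_2 = 3*13 + 4 = 43, q_2 = 3*3 + 1 = 10.
  i=3: a_3=3, p_3 = 3*43 + 13 = 142, q_3 = 3*10 + 3 = 33.

4/1, 13/3, 43/10, 142/33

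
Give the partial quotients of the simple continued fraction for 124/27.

Run the Euclidean algorithm on 124 and 27; the successive quotients are the partial quotients a_0, a_1, ... (each step inverts the fractional part left over by the previous one):
  124 = 4*27 + 16, so a_0 = 4.
  27 = 1*16 + 11, so a_1 = 1.
  16 = 1*11 + 5, so a_2 = 1.
  11 = 2*5 + 1, so a_3 = 2.
  5 = 5*1 + 0, so a_4 = 5.
The remainder reaches 0 after 5 divisions, so the expansion has 5 partial quotients, read off in order.

[4; 1, 1, 2, 5]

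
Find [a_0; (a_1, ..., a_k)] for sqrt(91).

Write x_i = (sqrt(91) + m_i)/d_i with (m_0, d_0) = (0, 1). a_0 = floor(sqrt(91)) = 9, since 9^2 = 81 <= 91 < 100 = 10^2.
Iterate m_{i+1} = d_i*a_i - m_i, d_{i+1} = (91 - m_{i+1}^2)/d_i, a_{i+1} = floor((a_0 + m_{i+1})/d_{i+1}):
  m_1 = 1*9 - 0 = 9, d_1 = (91 - 9^2)/1 = 10/1 = 10, a_1 = floor((9 + 9)/10) = 1.
  m_2 = 10*1 - 9 = 1, d_2 = (91 - 1^2)/10 = 90/10 = 9, a_2 = floor((9 + 1)/9) = 1.
  m_3 = 9*1 - 1 = 8, d_3 = (91 - 8^2)/9 = 27/9 = 3, a_3 = floor((9 + 8)/3) = 5.
  m_4 = 3*5 - 8 = 7, d_4 = (91 - 7^2)/3 = 42/3 = 14, a_4 = floor((9 + 7)/14) = 1.
  m_5 = 14*1 - 7 = 7, d_5 = (91 - 7^2)/14 = 42/14 = 3, a_5 = floor((9 + 7)/3) = 5.
  m_6 = 3*5 - 7 = 8, d_6 = (91 - 8^2)/3 = 27/3 = 9, a_6 = floor((9 + 8)/9) = 1.
  m_7 = 9*1 - 8 = 1, d_7 = (91 - 1^2)/9 = 90/9 = 10, a_7 = floor((9 + 1)/10) = 1.
  m_8 = 10*1 - 1 = 9, d_8 = (91 - 9^2)/10 = 10/10 = 1, a_8 = floor((9 + 9)/1) = 18.
  m_9 = 1*18 - 9 = 9, d_9 = (91 - 9^2)/1 = 10/1 = 10: (m_9, d_9) = (m_1, d_1) = (9, 10), so from here the quotients repeat a_1, ..., a_8; the period length is 8.
Hence the expansion of sqrt(91) is a_0 = 9 followed by the repeating block 1, 1, 5, 1, 5, 1, 1, 18 (period 8).

[9; (1, 1, 5, 1, 5, 1, 1, 18)]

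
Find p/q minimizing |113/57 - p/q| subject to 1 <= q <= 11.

Expand x = 113/57 as a continued fraction with the Euclidean algorithm:
  113 = 1*57 + 56, so a_0 = 1.
  57 = 1*56 + 1, so a_1 = 1.
  56 = 56*1 + 0, so a_2 = 56.
so x = [1; 1, 56].
Convergents (p_i = a_i*p_{i-1} + p_{i-2}, q_i = a_i*q_{i-1} + q_{i-2} with p_{-2}=0, p_{-1}=1, q_{-2}=1, q_{-1}=0), until the denominator exceeds 11:
  i=0: a_0=1, p_0 = 1*1 + 0 = 1, q_0 = 1*0 + 1 = 1.
  i=1: a_1=1, p_1 = 1*1 + 1 = 2, q_1 = 1*1 + 0 = 1.
  i=2: a_2=56, p_2 = 56*2 + 1 = 113, q_2 = 56*1 + 1 = 57.
q_2 = 57 > 11, so the last convergent with denominator <= 11 is p_1/q_1 = 2/1.
The closest fraction with denominator <= 11 is either p_1/q_1 or the intermediate fraction (k*p_1 + p_0)/(k*q_1 + q_0) with the largest k >= 1 whose denominator stays <= 11; these approach x as k grows, and every other convergent or intermediate fraction in range is farther away.
Largest k: floor((11 - q_0)/q_1) = floor((11 - 1)/1) = 10.
That gives (10*2 + 1)/(10*1 + 1) = 21/11.
Compare the errors: |x - 2/1| = |113*1 - 2*57|/(57*1) = 1/57, and |x - 21/11| = |113*11 - 21*57|/(57*11) = 46/627.
Cross-multiplying, 1*627 = 627 < 2622 = 46*57, so 1/57 is smaller: the convergent 2/1 is closer to x than 21/11.

2/1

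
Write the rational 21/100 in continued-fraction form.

Run the Euclidean algorithm on 21 and 100; the successive quotients are the partial quotients a_0, a_1, ... (each step inverts the fractional part left over by the previous one):
  21 = 0*100 + 21, so a_0 = 0.
  100 = 4*21 + 16, so a_1 = 4.
  21 = 1*16 + 5, so a_2 = 1.
  16 = 3*5 + 1, so a_3 = 3.
  5 = 5*1 + 0, so a_4 = 5.
The remainder reaches 0 after 5 divisions, so the expansion has 5 partial quotients, read off in order.

[0; 4, 1, 3, 5]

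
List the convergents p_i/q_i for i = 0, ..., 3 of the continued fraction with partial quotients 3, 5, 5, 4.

3/1, 16/5, 83/26, 348/109

Using the convergent recurrence p_i = a_i*p_{i-1} + p_{i-2}, q_i = a_i*q_{i-1} + q_{i-2} with p_{-2}=0, p_{-1}=1, q_{-2}=1, q_{-1}=0:
  i=0: a_0=3, p_0 = 3*1 + 0 = 3, q_0 = 3*0 + 1 = 1.
  i=1: a_1=5, p_1 = 5*3 + 1 = 16, q_1 = 5*1 + 0 = 5.
  i=2: a_2=5, p_2 = 5*16 + 3 = 83, q_2 = 5*5 + 1 = 26.
  i=3: a_3=4, p_3 = 4*83 + 16 = 348, q_3 = 4*26 + 5 = 109.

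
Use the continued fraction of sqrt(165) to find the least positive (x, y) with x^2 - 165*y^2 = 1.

(x, y) = (1079, 84)

First expand sqrt(165) as a continued fraction. With x_i = (sqrt(165) + m_i)/d_i and (m_0, d_0) = (0, 1): a_0 = floor(sqrt(165)) = 12, since 12^2 = 144 <= 165 < 169 = 13^2.
Iterate m_{i+1} = d_i*a_i - m_i, d_{i+1} = (165 - m_{i+1}^2)/d_i, a_{i+1} = floor((a_0 + m_{i+1})/d_{i+1}):
  m_1 = 1*12 - 0 = 12, d_1 = (165 - 12^2)/1 = 21/1 = 21, a_1 = floor((12 + 12)/21) = 1.
  m_2 = 21*1 - 12 = 9, d_2 = (165 - 9^2)/21 = 84/21 = 4, a_2 = floor((12 + 9)/4) = 5.
  m_3 = 4*5 - 9 = 11, d_3 = (165 - 11^2)/4 = 44/4 = 11, a_3 = floor((12 + 11)/11) = 2.
  m_4 = 11*2 - 11 = 11, d_4 = (165 - 11^2)/11 = 44/11 = 4, a_4 = floor((12 + 11)/4) = 5.
  m_5 = 4*5 - 11 = 9, d_5 = (165 - 9^2)/4 = 84/4 = 21, a_5 = floor((12 + 9)/21) = 1.
  m_6 = 21*1 - 9 = 12, d_6 = (165 - 12^2)/21 = 21/21 = 1, a_6 = floor((12 + 12)/1) = 24.
  m_7 = 1*24 - 12 = 12, d_7 = (165 - 12^2)/1 = 21/1 = 21: (m_7, d_7) = (m_1, d_1) = (12, 21), so from here the quotients repeat a_1, ..., a_6; the period length is 6.
So sqrt(165) = [12; (1, 5, 2, 5, 1, 24)] with period length k = 6.
k is even, so the fundamental solution of x^2 - 165y^2 = 1 is (p_{k-1}, q_{k-1}) = (p_5, q_5); compute convergents through index 5.
Convergents (p_i = a_i*p_{i-1} + p_{i-2}, q_i = a_i*q_{i-1} + q_{i-2} with p_{-2}=0, p_{-1}=1, q_{-2}=1, q_{-1}=0):
  i=0: a_0=12, p_0 = 12*1 + 0 = 12, q_0 = 12*0 + 1 = 1.
  i=1: a_1=1, p_1 = 1*12 + 1 = 13, q_1 = 1*1 + 0 = 1.
  i=2: a_2=5, p_2 = 5*13 + 12 = 77, q_2 = 5*1 + 1 = 6.
  i=3: a_3=2, p_3 = 2*77 + 13 = 167, q_3 = 2*6 + 1 = 13.
  i=4: a_4=5, p_4 = 5*167 + 77 = 912, q_4 = 5*13 + 6 = 71.
  i=5: a_5=1, p_5 = 1*912 + 167 = 1079, q_5 = 1*71 + 13 = 84.
Check: 1079^2 - 165*84^2 = 1164241 - 1164240 = 1, so (x, y) = (1079, 84) solves the equation, and by the theorem it is the least positive solution.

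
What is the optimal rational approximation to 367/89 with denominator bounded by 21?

33/8

Expand x = 367/89 as a continued fraction with the Euclidean algorithm:
  367 = 4*89 + 11, so a_0 = 4.
  89 = 8*11 + 1, so a_1 = 8.
  11 = 11*1 + 0, so a_2 = 11.
so x = [4; 8, 11].
Convergents (p_i = a_i*p_{i-1} + p_{i-2}, q_i = a_i*q_{i-1} + q_{i-2} with p_{-2}=0, p_{-1}=1, q_{-2}=1, q_{-1}=0), until the denominator exceeds 21:
  i=0: a_0=4, p_0 = 4*1 + 0 = 4, q_0 = 4*0 + 1 = 1.
  i=1: a_1=8, p_1 = 8*4 + 1 = 33, q_1 = 8*1 + 0 = 8.
  i=2: a_2=11, p_2 = 11*33 + 4 = 367, q_2 = 11*8 + 1 = 89.
q_2 = 89 > 21, so the last convergent with denominator <= 21 is p_1/q_1 = 33/8.
The closest fraction with denominator <= 21 is either p_1/q_1 or the intermediate fraction (k*p_1 + p_0)/(k*q_1 + q_0) with the largest k >= 1 whose denominator stays <= 21; these approach x as k grows, and every other convergent or intermediate fraction in range is farther away.
Largest k: floor((21 - q_0)/q_1) = floor((21 - 1)/8) = 2.
That gives (2*33 + 4)/(2*8 + 1) = 70/17.
Compare the errors: |x - 33/8| = |367*8 - 33*89|/(89*8) = 1/712, and |x - 70/17| = |367*17 - 70*89|/(89*17) = 9/1513.
Cross-multiplying, 1*1513 = 1513 < 6408 = 9*712, so 1/712 is smaller: the convergent 33/8 is closer to x than 70/17.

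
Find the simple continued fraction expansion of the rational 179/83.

[2; 6, 2, 1, 1, 2]

Run the Euclidean algorithm on 179 and 83; the successive quotients are the partial quotients a_0, a_1, ... (each step inverts the fractional part left over by the previous one):
  179 = 2*83 + 13, so a_0 = 2.
  83 = 6*13 + 5, so a_1 = 6.
  13 = 2*5 + 3, so a_2 = 2.
  5 = 1*3 + 2, so a_3 = 1.
  3 = 1*2 + 1, so a_4 = 1.
  2 = 2*1 + 0, so a_5 = 2.
The remainder reaches 0 after 6 divisions, so the expansion has 6 partial quotients, read off in order.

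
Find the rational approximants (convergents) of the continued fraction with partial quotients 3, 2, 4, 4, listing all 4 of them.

3/1, 7/2, 31/9, 131/38

Using the convergent recurrence p_i = a_i*p_{i-1} + p_{i-2}, q_i = a_i*q_{i-1} + q_{i-2} with p_{-2}=0, p_{-1}=1, q_{-2}=1, q_{-1}=0:
  i=0: a_0=3, p_0 = 3*1 + 0 = 3, q_0 = 3*0 + 1 = 1.
  i=1: a_1=2, p_1 = 2*3 + 1 = 7, q_1 = 2*1 + 0 = 2.
  i=2: a_2=4, p_2 = 4*7 + 3 = 31, q_2 = 4*2 + 1 = 9.
  i=3: a_3=4, p_3 = 4*31 + 7 = 131, q_3 = 4*9 + 2 = 38.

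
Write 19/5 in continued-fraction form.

[3; 1, 4]

Run the Euclidean algorithm on 19 and 5; the successive quotients are the partial quotients a_0, a_1, ... (each step inverts the fractional part left over by the previous one):
  19 = 3*5 + 4, so a_0 = 3.
  5 = 1*4 + 1, so a_1 = 1.
  4 = 4*1 + 0, so a_2 = 4.
The remainder reaches 0 after 3 divisions, so the expansion has 3 partial quotients, read off in order.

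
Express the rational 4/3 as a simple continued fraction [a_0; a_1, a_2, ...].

[1; 3]

Run the Euclidean algorithm on 4 and 3; the successive quotients are the partial quotients a_0, a_1, ... (each step inverts the fractional part left over by the previous one):
  4 = 1*3 + 1, so a_0 = 1.
  3 = 3*1 + 0, so a_1 = 3.
The remainder reaches 0 after 2 divisions, so the expansion has 2 partial quotients, read off in order.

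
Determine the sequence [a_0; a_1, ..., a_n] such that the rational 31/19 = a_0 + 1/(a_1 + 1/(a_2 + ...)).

Run the Euclidean algorithm on 31 and 19; the successive quotients are the partial quotients a_0, a_1, ... (each step inverts the fractional part left over by the previous one):
  31 = 1*19 + 12, so a_0 = 1.
  19 = 1*12 + 7, so a_1 = 1.
  12 = 1*7 + 5, so a_2 = 1.
  7 = 1*5 + 2, so a_3 = 1.
  5 = 2*2 + 1, so a_4 = 2.
  2 = 2*1 + 0, so a_5 = 2.
The remainder reaches 0 after 6 divisions, so the expansion has 6 partial quotients, read off in order.

[1; 1, 1, 1, 2, 2]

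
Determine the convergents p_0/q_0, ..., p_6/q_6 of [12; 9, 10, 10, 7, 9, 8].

Using the convergent recurrence p_i = a_i*p_{i-1} + p_{i-2}, q_i = a_i*q_{i-1} + q_{i-2} with p_{-2}=0, p_{-1}=1, q_{-2}=1, q_{-1}=0:
  i=0: a_0=12, p_0 = 12*1 + 0 = 12, q_0 = 12*0 + 1 = 1.
  i=1: a_1=9, p_1 = 9*12 + 1 = 109, q_1 = 9*1 + 0 = 9.
  i=2: a_2=10, p_2 = 10*109 + 12 = 1102, q_2 = 10*9 + 1 = 91.
  i=3: a_3=10, p_3 = 10*1102 + 109 = 11129, q_3 = 10*91 + 9 = 919.
  i=4: a_4=7, p_4 = 7*11129 + 1102 = 79005, q_4 = 7*919 + 91 = 6524.
  i=5: a_5=9, p_5 = 9*79005 + 11129 = 722174, q_5 = 9*6524 + 919 = 59635.
  i=6: a_6=8, p_6 = 8*722174 + 79005 = 5856397, q_6 = 8*59635 + 6524 = 483604.

12/1, 109/9, 1102/91, 11129/919, 79005/6524, 722174/59635, 5856397/483604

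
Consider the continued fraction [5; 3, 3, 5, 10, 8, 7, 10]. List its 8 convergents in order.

Using the convergent recurrence p_i = a_i*p_{i-1} + p_{i-2}, q_i = a_i*q_{i-1} + q_{i-2} with p_{-2}=0, p_{-1}=1, q_{-2}=1, q_{-1}=0:
  i=0: a_0=5, p_0 = 5*1 + 0 = 5, q_0 = 5*0 + 1 = 1.
  i=1: a_1=3, p_1 = 3*5 + 1 = 16, q_1 = 3*1 + 0 = 3.
  i=2: a_2=3, p_2 = 3*16 + 5 = 53, q_2 = 3*3 + 1 = 10.
  i=3: a_3=5, p_3 = 5*53 + 16 = 281, q_3 = 5*10 + 3 = 53.
  i=4: a_4=10, p_4 = 10*281 + 53 = 2863, q_4 = 10*53 + 10 = 540.
  i=5: a_5=8, p_5 = 8*2863 + 281 = 23185, q_5 = 8*540 + 53 = 4373.
  i=6: a_6=7, p_6 = 7*23185 + 2863 = 165158, q_6 = 7*4373 + 540 = 31151.
  i=7: a_7=10, p_7 = 10*165158 + 23185 = 1674765, q_7 = 10*31151 + 4373 = 315883.

5/1, 16/3, 53/10, 281/53, 2863/540, 23185/4373, 165158/31151, 1674765/315883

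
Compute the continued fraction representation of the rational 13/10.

[1; 3, 3]

Run the Euclidean algorithm on 13 and 10; the successive quotients are the partial quotients a_0, a_1, ... (each step inverts the fractional part left over by the previous one):
  13 = 1*10 + 3, so a_0 = 1.
  10 = 3*3 + 1, so a_1 = 3.
  3 = 3*1 + 0, so a_2 = 3.
The remainder reaches 0 after 3 divisions, so the expansion has 3 partial quotients, read off in order.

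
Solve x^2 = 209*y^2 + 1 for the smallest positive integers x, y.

(x, y) = (46551, 3220)

First expand sqrt(209) as a continued fraction. With x_i = (sqrt(209) + m_i)/d_i and (m_0, d_0) = (0, 1): a_0 = floor(sqrt(209)) = 14, since 14^2 = 196 <= 209 < 225 = 15^2.
Iterate m_{i+1} = d_i*a_i - m_i, d_{i+1} = (209 - m_{i+1}^2)/d_i, a_{i+1} = floor((a_0 + m_{i+1})/d_{i+1}):
  m_1 = 1*14 - 0 = 14, d_1 = (209 - 14^2)/1 = 13/1 = 13, a_1 = floor((14 + 14)/13) = 2.
  m_2 = 13*2 - 14 = 12, d_2 = (209 - 12^2)/13 = 65/13 = 5, a_2 = floor((14 + 12)/5) = 5.
  m_3 = 5*5 - 12 = 13, d_3 = (209 - 13^2)/5 = 40/5 = 8, a_3 = floor((14 + 13)/8) = 3.
  m_4 = 8*3 - 13 = 11, d_4 = (209 - 11^2)/8 = 88/8 = 11, a_4 = floor((14 + 11)/11) = 2.
  m_5 = 11*2 - 11 = 11, d_5 = (209 - 11^2)/11 = 88/11 = 8, a_5 = floor((14 + 11)/8) = 3.
  m_6 = 8*3 - 11 = 13, d_6 = (209 - 13^2)/8 = 40/8 = 5, a_6 = floor((14 + 13)/5) = 5.
  m_7 = 5*5 - 13 = 12, d_7 = (209 - 12^2)/5 = 65/5 = 13, a_7 = floor((14 + 12)/13) = 2.
  m_8 = 13*2 - 12 = 14, d_8 = (209 - 14^2)/13 = 13/13 = 1, a_8 = floor((14 + 14)/1) = 28.
  m_9 = 1*28 - 14 = 14, d_9 = (209 - 14^2)/1 = 13/1 = 13: (m_9, d_9) = (m_1, d_1) = (14, 13), so from here the quotients repeat a_1, ..., a_8; the period length is 8.
So sqrt(209) = [14; (2, 5, 3, 2, 3, 5, 2, 28)] with period length k = 8.
k is even, so the fundamental solution of x^2 - 209y^2 = 1 is (p_{k-1}, q_{k-1}) = (p_7, q_7); compute convergents through index 7.
Convergents (p_i = a_i*p_{i-1} + p_{i-2}, q_i = a_i*q_{i-1} + q_{i-2} with p_{-2}=0, p_{-1}=1, q_{-2}=1, q_{-1}=0):
  i=0: a_0=14, p_0 = 14*1 + 0 = 14, q_0 = 14*0 + 1 = 1.
  i=1: a_1=2, p_1 = 2*14 + 1 = 29, q_1 = 2*1 + 0 = 2.
  i=2: a_2=5, p_2 = 5*29 + 14 = 159, q_2 = 5*2 + 1 = 11.
  i=3: a_3=3, p_3 = 3*159 + 29 = 506, q_3 = 3*11 + 2 = 35.
  i=4: a_4=2, p_4 = 2*506 + 159 = 1171, q_4 = 2*35 + 11 = 81.
  i=5: a_5=3, p_5 = 3*1171 + 506 = 4019, q_5 = 3*81 + 35 = 278.
  i=6: a_6=5, p_6 = 5*4019 + 1171 = 21266, q_6 = 5*278 + 81 = 1471.
  i=7: a_7=2, p_7 = 2*21266 + 4019 = 46551, q_7 = 2*1471 + 278 = 3220.
Check: 46551^2 - 209*3220^2 = 2166995601 - 2166995600 = 1, so (x, y) = (46551, 3220) solves the equation, and by the theorem it is the least positive solution.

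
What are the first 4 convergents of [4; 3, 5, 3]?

4/1, 13/3, 69/16, 220/51

Using the convergent recurrence p_i = a_i*p_{i-1} + p_{i-2}, q_i = a_i*q_{i-1} + q_{i-2} with p_{-2}=0, p_{-1}=1, q_{-2}=1, q_{-1}=0:
  i=0: a_0=4, p_0 = 4*1 + 0 = 4, q_0 = 4*0 + 1 = 1.
  i=1: a_1=3, p_1 = 3*4 + 1 = 13, q_1 = 3*1 + 0 = 3.
  i=2: a_2=5, p_2 = 5*13 + 4 = 69, q_2 = 5*3 + 1 = 16.
  i=3: a_3=3, p_3 = 3*69 + 13 = 220, q_3 = 3*16 + 3 = 51.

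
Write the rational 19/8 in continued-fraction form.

Run the Euclidean algorithm on 19 and 8; the successive quotients are the partial quotients a_0, a_1, ... (each step inverts the fractional part left over by the previous one):
  19 = 2*8 + 3, so a_0 = 2.
  8 = 2*3 + 2, so a_1 = 2.
  3 = 1*2 + 1, so a_2 = 1.
  2 = 2*1 + 0, so a_3 = 2.
The remainder reaches 0 after 4 divisions, so the expansion has 4 partial quotients, read off in order.

[2; 2, 1, 2]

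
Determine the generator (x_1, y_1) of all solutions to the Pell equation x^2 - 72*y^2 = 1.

First expand sqrt(72) as a continued fraction. With x_i = (sqrt(72) + m_i)/d_i and (m_0, d_0) = (0, 1): a_0 = floor(sqrt(72)) = 8, since 8^2 = 64 <= 72 < 81 = 9^2.
Iterate m_{i+1} = d_i*a_i - m_i, d_{i+1} = (72 - m_{i+1}^2)/d_i, a_{i+1} = floor((a_0 + m_{i+1})/d_{i+1}):
  m_1 = 1*8 - 0 = 8, d_1 = (72 - 8^2)/1 = 8/1 = 8, a_1 = floor((8 + 8)/8) = 2.
  m_2 = 8*2 - 8 = 8, d_2 = (72 - 8^2)/8 = 8/8 = 1, a_2 = floor((8 + 8)/1) = 16.
  m_3 = 1*16 - 8 = 8, d_3 = (72 - 8^2)/1 = 8/1 = 8: (m_3, d_3) = (m_1, d_1) = (8, 8), so from here the quotients repeat a_1, a_2; the period length is 2.
So sqrt(72) = [8; (2, 16)] with period length k = 2.
k is even, so the fundamental solution of x^2 - 72y^2 = 1 is (p_{k-1}, q_{k-1}) = (p_1, q_1); compute convergents through index 1.
Convergents (p_i = a_i*p_{i-1} + p_{i-2}, q_i = a_i*q_{i-1} + q_{i-2} with p_{-2}=0, p_{-1}=1, q_{-2}=1, q_{-1}=0):
  i=0: a_0=8, p_0 = 8*1 + 0 = 8, q_0 = 8*0 + 1 = 1.
  i=1: a_1=2, p_1 = 2*8 + 1 = 17, q_1 = 2*1 + 0 = 2.
Check: 17^2 - 72*2^2 = 289 - 288 = 1, so (x, y) = (17, 2) solves the equation, and by the theorem it is the least positive solution.

(x, y) = (17, 2)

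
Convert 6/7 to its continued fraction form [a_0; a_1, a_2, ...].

Run the Euclidean algorithm on 6 and 7; the successive quotients are the partial quotients a_0, a_1, ... (each step inverts the fractional part left over by the previous one):
  6 = 0*7 + 6, so a_0 = 0.
  7 = 1*6 + 1, so a_1 = 1.
  6 = 6*1 + 0, so a_2 = 6.
The remainder reaches 0 after 3 divisions, so the expansion has 3 partial quotients, read off in order.

[0; 1, 6]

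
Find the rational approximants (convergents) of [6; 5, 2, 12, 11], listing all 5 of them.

6/1, 31/5, 68/11, 847/137, 9385/1518

Using the convergent recurrence p_i = a_i*p_{i-1} + p_{i-2}, q_i = a_i*q_{i-1} + q_{i-2} with p_{-2}=0, p_{-1}=1, q_{-2}=1, q_{-1}=0:
  i=0: a_0=6, p_0 = 6*1 + 0 = 6, q_0 = 6*0 + 1 = 1.
  i=1: a_1=5, p_1 = 5*6 + 1 = 31, q_1 = 5*1 + 0 = 5.
  i=2: a_2=2, p_2 = 2*31 + 6 = 68, q_2 = 2*5 + 1 = 11.
  i=3: a_3=12, p_3 = 12*68 + 31 = 847, q_3 = 12*11 + 5 = 137.
  i=4: a_4=11, p_4 = 11*847 + 68 = 9385, q_4 = 11*137 + 11 = 1518.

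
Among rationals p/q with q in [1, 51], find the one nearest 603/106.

256/45

Expand x = 603/106 as a continued fraction with the Euclidean algorithm:
  603 = 5*106 + 73, so a_0 = 5.
  106 = 1*73 + 33, so a_1 = 1.
  73 = 2*33 + 7, so a_2 = 2.
  33 = 4*7 + 5, so a_3 = 4.
  7 = 1*5 + 2, so a_4 = 1.
  5 = 2*2 + 1, so a_5 = 2.
  2 = 2*1 + 0, so a_6 = 2.
so x = [5; 1, 2, 4, 1, 2, 2].
Convergents (p_i = a_i*p_{i-1} + p_{i-2}, q_i = a_i*q_{i-1} + q_{i-2} with p_{-2}=0, p_{-1}=1, q_{-2}=1, q_{-1}=0), until the denominator exceeds 51:
  i=0: a_0=5, p_0 = 5*1 + 0 = 5, q_0 = 5*0 + 1 = 1.
  i=1: a_1=1, p_1 = 1*5 + 1 = 6, q_1 = 1*1 + 0 = 1.
  i=2: a_2=2, p_2 = 2*6 + 5 = 17, q_2 = 2*1 + 1 = 3.
  i=3: a_3=4, p_3 = 4*17 + 6 = 74, q_3 = 4*3 + 1 = 13.
  i=4: a_4=1, p_4 = 1*74 + 17 = 91, q_4 = 1*13 + 3 = 16.
  i=5: a_5=2, p_5 = 2*91 + 74 = 256, q_5 = 2*16 + 13 = 45.
  i=6: a_6=2, p_6 = 2*256 + 91 = 603, q_6 = 2*45 + 16 = 106.
q_6 = 106 > 51, so the last convergent with denominator <= 51 is p_5/q_5 = 256/45.
The closest fraction with denominator <= 51 is either p_5/q_5 or the intermediate fraction (k*p_5 + p_4)/(k*q_5 + q_4) with the largest k >= 1 whose denominator stays <= 51; these approach x as k grows, and every other convergent or intermediate fraction in range is farther away.
Largest k: floor((51 - q_4)/q_5) = floor((51 - 16)/45) = 0.
Since k = 0, no intermediate fraction beyond p_5/q_5 has denominator <= 51, so the convergent 256/45 is the closest (its error is |603*45 - 256*106|/(106*45) = 1/4770).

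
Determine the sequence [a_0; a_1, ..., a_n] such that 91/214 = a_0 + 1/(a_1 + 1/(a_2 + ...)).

Run the Euclidean algorithm on 91 and 214; the successive quotients are the partial quotients a_0, a_1, ... (each step inverts the fractional part left over by the previous one):
  91 = 0*214 + 91, so a_0 = 0.
  214 = 2*91 + 32, so a_1 = 2.
  91 = 2*32 + 27, so a_2 = 2.
  32 = 1*27 + 5, so a_3 = 1.
  27 = 5*5 + 2, so a_4 = 5.
  5 = 2*2 + 1, so a_5 = 2.
  2 = 2*1 + 0, so a_6 = 2.
The remainder reaches 0 after 7 divisions, so the expansion has 7 partial quotients, read off in order.

[0; 2, 2, 1, 5, 2, 2]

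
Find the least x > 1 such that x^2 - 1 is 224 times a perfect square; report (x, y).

(x, y) = (15, 1)

First expand sqrt(224) as a continued fraction. With x_i = (sqrt(224) + m_i)/d_i and (m_0, d_0) = (0, 1): a_0 = floor(sqrt(224)) = 14, since 14^2 = 196 <= 224 < 225 = 15^2.
Iterate m_{i+1} = d_i*a_i - m_i, d_{i+1} = (224 - m_{i+1}^2)/d_i, a_{i+1} = floor((a_0 + m_{i+1})/d_{i+1}):
  m_1 = 1*14 - 0 = 14, d_1 = (224 - 14^2)/1 = 28/1 = 28, a_1 = floor((14 + 14)/28) = 1.
  m_2 = 28*1 - 14 = 14, d_2 = (224 - 14^2)/28 = 28/28 = 1, a_2 = floor((14 + 14)/1) = 28.
  m_3 = 1*28 - 14 = 14, d_3 = (224 - 14^2)/1 = 28/1 = 28: (m_3, d_3) = (m_1, d_1) = (14, 28), so from here the quotients repeat a_1, a_2; the period length is 2.
So sqrt(224) = [14; (1, 28)] with period length k = 2.
k is even, so the fundamental solution of x^2 - 224y^2 = 1 is (p_{k-1}, q_{k-1}) = (p_1, q_1); compute convergents through index 1.
Convergents (p_i = a_i*p_{i-1} + p_{i-2}, q_i = a_i*q_{i-1} + q_{i-2} with p_{-2}=0, p_{-1}=1, q_{-2}=1, q_{-1}=0):
  i=0: a_0=14, p_0 = 14*1 + 0 = 14, q_0 = 14*0 + 1 = 1.
  i=1: a_1=1, p_1 = 1*14 + 1 = 15, q_1 = 1*1 + 0 = 1.
Check: 15^2 - 224*1^2 = 225 - 224 = 1, so (x, y) = (15, 1) solves the equation, and by the theorem it is the least positive solution.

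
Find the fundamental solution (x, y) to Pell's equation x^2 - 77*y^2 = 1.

First expand sqrt(77) as a continued fraction. With x_i = (sqrt(77) + m_i)/d_i and (m_0, d_0) = (0, 1): a_0 = floor(sqrt(77)) = 8, since 8^2 = 64 <= 77 < 81 = 9^2.
Iterate m_{i+1} = d_i*a_i - m_i, d_{i+1} = (77 - m_{i+1}^2)/d_i, a_{i+1} = floor((a_0 + m_{i+1})/d_{i+1}):
  m_1 = 1*8 - 0 = 8, d_1 = (77 - 8^2)/1 = 13/1 = 13, a_1 = floor((8 + 8)/13) = 1.
  m_2 = 13*1 - 8 = 5, d_2 = (77 - 5^2)/13 = 52/13 = 4, a_2 = floor((8 + 5)/4) = 3.
  m_3 = 4*3 - 5 = 7, d_3 = (77 - 7^2)/4 = 28/4 = 7, a_3 = floor((8 + 7)/7) = 2.
  m_4 = 7*2 - 7 = 7, d_4 = (77 - 7^2)/7 = 28/7 = 4, a_4 = floor((8 + 7)/4) = 3.
  m_5 = 4*3 - 7 = 5, d_5 = (77 - 5^2)/4 = 52/4 = 13, a_5 = floor((8 + 5)/13) = 1.
  m_6 = 13*1 - 5 = 8, d_6 = (77 - 8^2)/13 = 13/13 = 1, a_6 = floor((8 + 8)/1) = 16.
  m_7 = 1*16 - 8 = 8, d_7 = (77 - 8^2)/1 = 13/1 = 13: (m_7, d_7) = (m_1, d_1) = (8, 13), so from here the quotients repeat a_1, ..., a_6; the period length is 6.
So sqrt(77) = [8; (1, 3, 2, 3, 1, 16)] with period length k = 6.
k is even, so the fundamental solution of x^2 - 77y^2 = 1 is (p_{k-1}, q_{k-1}) = (p_5, q_5); compute convergents through index 5.
Convergents (p_i = a_i*p_{i-1} + p_{i-2}, q_i = a_i*q_{i-1} + q_{i-2} with p_{-2}=0, p_{-1}=1, q_{-2}=1, q_{-1}=0):
  i=0: a_0=8, p_0 = 8*1 + 0 = 8, q_0 = 8*0 + 1 = 1.
  i=1: a_1=1, p_1 = 1*8 + 1 = 9, q_1 = 1*1 + 0 = 1.
  i=2: a_2=3, p_2 = 3*9 + 8 = 35, q_2 = 3*1 + 1 = 4.
  i=3: a_3=2, p_3 = 2*35 + 9 = 79, q_3 = 2*4 + 1 = 9.
  i=4: a_4=3, p_4 = 3*79 + 35 = 272, q_4 = 3*9 + 4 = 31.
  i=5: a_5=1, p_5 = 1*272 + 79 = 351, q_5 = 1*31 + 9 = 40.
Check: 351^2 - 77*40^2 = 123201 - 123200 = 1, so (x, y) = (351, 40) solves the equation, and by the theorem it is the least positive solution.

(x, y) = (351, 40)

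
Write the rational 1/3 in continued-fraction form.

[0; 3]

Run the Euclidean algorithm on 1 and 3; the successive quotients are the partial quotients a_0, a_1, ... (each step inverts the fractional part left over by the previous one):
  1 = 0*3 + 1, so a_0 = 0.
  3 = 3*1 + 0, so a_1 = 3.
The remainder reaches 0 after 2 divisions, so the expansion has 2 partial quotients, read off in order.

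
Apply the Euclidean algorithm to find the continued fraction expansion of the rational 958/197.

Run the Euclidean algorithm on 958 and 197; the successive quotients are the partial quotients a_0, a_1, ... (each step inverts the fractional part left over by the previous one):
  958 = 4*197 + 170, so a_0 = 4.
  197 = 1*170 + 27, so a_1 = 1.
  170 = 6*27 + 8, so a_2 = 6.
  27 = 3*8 + 3, so a_3 = 3.
  8 = 2*3 + 2, so a_4 = 2.
  3 = 1*2 + 1, so a_5 = 1.
  2 = 2*1 + 0, so a_6 = 2.
The remainder reaches 0 after 7 divisions, so the expansion has 7 partial quotients, read off in order.

[4; 1, 6, 3, 2, 1, 2]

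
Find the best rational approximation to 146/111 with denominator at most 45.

25/19

Expand x = 146/111 as a continued fraction with the Euclidean algorithm:
  146 = 1*111 + 35, so a_0 = 1.
  111 = 3*35 + 6, so a_1 = 3.
  35 = 5*6 + 5, so a_2 = 5.
  6 = 1*5 + 1, so a_3 = 1.
  5 = 5*1 + 0, so a_4 = 5.
so x = [1; 3, 5, 1, 5].
Convergents (p_i = a_i*p_{i-1} + p_{i-2}, q_i = a_i*q_{i-1} + q_{i-2} with p_{-2}=0, p_{-1}=1, q_{-2}=1, q_{-1}=0), until the denominator exceeds 45:
  i=0: a_0=1, p_0 = 1*1 + 0 = 1, q_0 = 1*0 + 1 = 1.
  i=1: a_1=3, p_1 = 3*1 + 1 = 4, q_1 = 3*1 + 0 = 3.
  i=2: a_2=5, p_2 = 5*4 + 1 = 21, q_2 = 5*3 + 1 = 16.
  i=3: a_3=1, p_3 = 1*21 + 4 = 25, q_3 = 1*16 + 3 = 19.
  i=4: a_4=5, p_4 = 5*25 + 21 = 146, q_4 = 5*19 + 16 = 111.
q_4 = 111 > 45, so the last convergent with denominator <= 45 is p_3/q_3 = 25/19.
The closest fraction with denominator <= 45 is either p_3/q_3 or the intermediate fraction (k*p_3 + p_2)/(k*q_3 + q_2) with the largest k >= 1 whose denominator stays <= 45; these approach x as k grows, and every other convergent or intermediate fraction in range is farther away.
Largest k: floor((45 - q_2)/q_3) = floor((45 - 16)/19) = 1.
That gives (1*25 + 21)/(1*19 + 16) = 46/35.
Compare the errors: |x - 25/19| = |146*19 - 25*111|/(111*19) = 1/2109, and |x - 46/35| = |146*35 - 46*111|/(111*35) = 4/3885.
Cross-multiplying, 1*3885 = 3885 < 8436 = 4*2109, so 1/2109 is smaller: the convergent 25/19 is closer to x than 46/35.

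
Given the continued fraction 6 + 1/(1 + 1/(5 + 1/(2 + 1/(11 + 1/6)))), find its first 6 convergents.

6/1, 7/1, 41/6, 89/13, 1020/149, 6209/907

Using the convergent recurrence p_i = a_i*p_{i-1} + p_{i-2}, q_i = a_i*q_{i-1} + q_{i-2} with p_{-2}=0, p_{-1}=1, q_{-2}=1, q_{-1}=0:
  i=0: a_0=6, p_0 = 6*1 + 0 = 6, q_0 = 6*0 + 1 = 1.
  i=1: a_1=1, p_1 = 1*6 + 1 = 7, q_1 = 1*1 + 0 = 1.
  i=2: a_2=5, p_2 = 5*7 + 6 = 41, q_2 = 5*1 + 1 = 6.
  i=3: a_3=2, p_3 = 2*41 + 7 = 89, q_3 = 2*6 + 1 = 13.
  i=4: a_4=11, p_4 = 11*89 + 41 = 1020, q_4 = 11*13 + 6 = 149.
  i=5: a_5=6, p_5 = 6*1020 + 89 = 6209, q_5 = 6*149 + 13 = 907.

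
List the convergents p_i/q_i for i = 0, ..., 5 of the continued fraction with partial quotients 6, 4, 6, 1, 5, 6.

Using the convergent recurrence p_i = a_i*p_{i-1} + p_{i-2}, q_i = a_i*q_{i-1} + q_{i-2} with p_{-2}=0, p_{-1}=1, q_{-2}=1, q_{-1}=0:
  i=0: a_0=6, p_0 = 6*1 + 0 = 6, q_0 = 6*0 + 1 = 1.
  i=1: a_1=4, p_1 = 4*6 + 1 = 25, q_1 = 4*1 + 0 = 4.
  i=2: a_2=6, p_2 = 6*25 + 6 = 156, q_2 = 6*4 + 1 = 25.
  i=3: a_3=1, p_3 = 1*156 + 25 = 181, q_3 = 1*25 + 4 = 29.
  i=4: a_4=5, p_4 = 5*181 + 156 = 1061, q_4 = 5*29 + 25 = 170.
  i=5: a_5=6, p_5 = 6*1061 + 181 = 6547, q_5 = 6*170 + 29 = 1049.

6/1, 25/4, 156/25, 181/29, 1061/170, 6547/1049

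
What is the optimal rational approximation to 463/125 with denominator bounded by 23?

63/17

Expand x = 463/125 as a continued fraction with the Euclidean algorithm:
  463 = 3*125 + 88, so a_0 = 3.
  125 = 1*88 + 37, so a_1 = 1.
  88 = 2*37 + 14, so a_2 = 2.
  37 = 2*14 + 9, so a_3 = 2.
  14 = 1*9 + 5, so a_4 = 1.
  9 = 1*5 + 4, so a_5 = 1.
  5 = 1*4 + 1, so a_6 = 1.
  4 = 4*1 + 0, so a_7 = 4.
so x = [3; 1, 2, 2, 1, 1, 1, 4].
Convergents (p_i = a_i*p_{i-1} + p_{i-2}, q_i = a_i*q_{i-1} + q_{i-2} with p_{-2}=0, p_{-1}=1, q_{-2}=1, q_{-1}=0), until the denominator exceeds 23:
  i=0: a_0=3, p_0 = 3*1 + 0 = 3, q_0 = 3*0 + 1 = 1.
  i=1: a_1=1, p_1 = 1*3 + 1 = 4, q_1 = 1*1 + 0 = 1.
  i=2: a_2=2, p_2 = 2*4 + 3 = 11, q_2 = 2*1 + 1 = 3.
  i=3: a_3=2, p_3 = 2*11 + 4 = 26, q_3 = 2*3 + 1 = 7.
  i=4: a_4=1, p_4 = 1*26 + 11 = 37, q_4 = 1*7 + 3 = 10.
  i=5: a_5=1, p_5 = 1*37 + 26 = 63, q_5 = 1*10 + 7 = 17.
  i=6: a_6=1, p_6 = 1*63 + 37 = 100, q_6 = 1*17 + 10 = 27.
q_6 = 27 > 23, so the last convergent with denominator <= 23 is p_5/q_5 = 63/17.
The closest fraction with denominator <= 23 is either p_5/q_5 or the intermediate fraction (k*p_5 + p_4)/(k*q_5 + q_4) with the largest k >= 1 whose denominator stays <= 23; these approach x as k grows, and every other convergent or intermediate fraction in range is farther away.
Largest k: floor((23 - q_4)/q_5) = floor((23 - 10)/17) = 0.
Since k = 0, no intermediate fraction beyond p_5/q_5 has denominator <= 23, so the convergent 63/17 is the closest (its error is |463*17 - 63*125|/(125*17) = 4/2125).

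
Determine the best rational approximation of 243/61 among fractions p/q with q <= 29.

4/1

Expand x = 243/61 as a continued fraction with the Euclidean algorithm:
  243 = 3*61 + 60, so a_0 = 3.
  61 = 1*60 + 1, so a_1 = 1.
  60 = 60*1 + 0, so a_2 = 60.
so x = [3; 1, 60].
Convergents (p_i = a_i*p_{i-1} + p_{i-2}, q_i = a_i*q_{i-1} + q_{i-2} with p_{-2}=0, p_{-1}=1, q_{-2}=1, q_{-1}=0), until the denominator exceeds 29:
  i=0: a_0=3, p_0 = 3*1 + 0 = 3, q_0 = 3*0 + 1 = 1.
  i=1: a_1=1, p_1 = 1*3 + 1 = 4, q_1 = 1*1 + 0 = 1.
  i=2: a_2=60, p_2 = 60*4 + 3 = 243, q_2 = 60*1 + 1 = 61.
q_2 = 61 > 29, so the last convergent with denominator <= 29 is p_1/q_1 = 4/1.
The closest fraction with denominator <= 29 is either p_1/q_1 or the intermediate fraction (k*p_1 + p_0)/(k*q_1 + q_0) with the largest k >= 1 whose denominator stays <= 29; these approach x as k grows, and every other convergent or intermediate fraction in range is farther away.
Largest k: floor((29 - q_0)/q_1) = floor((29 - 1)/1) = 28.
That gives (28*4 + 3)/(28*1 + 1) = 115/29.
Compare the errors: |x - 4/1| = |243*1 - 4*61|/(61*1) = 1/61, and |x - 115/29| = |243*29 - 115*61|/(61*29) = 32/1769.
Cross-multiplying, 1*1769 = 1769 < 1952 = 32*61, so 1/61 is smaller: the convergent 4/1 is closer to x than 115/29.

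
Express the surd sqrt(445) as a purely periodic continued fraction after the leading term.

[21; (10, 1, 1, 10, 42)]

Write x_i = (sqrt(445) + m_i)/d_i with (m_0, d_0) = (0, 1). a_0 = floor(sqrt(445)) = 21, since 21^2 = 441 <= 445 < 484 = 22^2.
Iterate m_{i+1} = d_i*a_i - m_i, d_{i+1} = (445 - m_{i+1}^2)/d_i, a_{i+1} = floor((a_0 + m_{i+1})/d_{i+1}):
  m_1 = 1*21 - 0 = 21, d_1 = (445 - 21^2)/1 = 4/1 = 4, a_1 = floor((21 + 21)/4) = 10.
  m_2 = 4*10 - 21 = 19, d_2 = (445 - 19^2)/4 = 84/4 = 21, a_2 = floor((21 + 19)/21) = 1.
  m_3 = 21*1 - 19 = 2, d_3 = (445 - 2^2)/21 = 441/21 = 21, a_3 = floor((21 + 2)/21) = 1.
  m_4 = 21*1 - 2 = 19, d_4 = (445 - 19^2)/21 = 84/21 = 4, a_4 = floor((21 + 19)/4) = 10.
  m_5 = 4*10 - 19 = 21, d_5 = (445 - 21^2)/4 = 4/4 = 1, a_5 = floor((21 + 21)/1) = 42.
  m_6 = 1*42 - 21 = 21, d_6 = (445 - 21^2)/1 = 4/1 = 4: (m_6, d_6) = (m_1, d_1) = (21, 4), so from here the quotients repeat a_1, ..., a_5; the period length is 5.
Hence the expansion of sqrt(445) is a_0 = 21 followed by the repeating block 10, 1, 1, 10, 42 (period 5).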